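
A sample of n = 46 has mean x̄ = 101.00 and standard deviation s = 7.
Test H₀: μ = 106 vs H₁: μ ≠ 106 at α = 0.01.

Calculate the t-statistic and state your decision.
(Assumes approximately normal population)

df = n - 1 = 45
SE = s/√n = 7/√46 = 1.0321
t = (x̄ - μ₀)/SE = (101.00 - 106)/1.0321 = -4.8445
Critical value: t_{0.005,45} = ±2.690
p-value < 0.0001
Decision: reject H₀

Answer: t = -4.8445, reject H₀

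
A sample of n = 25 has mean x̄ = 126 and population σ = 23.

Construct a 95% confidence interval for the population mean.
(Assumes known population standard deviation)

Answer: (116.9840, 135.0160)

Derivation:
Confidence level: 95%, α = 0.05
z_0.025 = 1.960
SE = σ/√n = 23/√25 = 4.6000
Margin of error = 1.960 × 4.6000 = 9.0160
CI: x̄ ± margin = 126 ± 9.0160
CI: (116.9840, 135.0160)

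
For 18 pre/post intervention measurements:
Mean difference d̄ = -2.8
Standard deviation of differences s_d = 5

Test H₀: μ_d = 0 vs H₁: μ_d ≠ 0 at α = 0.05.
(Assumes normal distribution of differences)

Answer: t = -2.3759, reject H₀

Derivation:
df = n - 1 = 17
SE = s_d/√n = 5/√18 = 1.1785
t = d̄/SE = -2.8/1.1785 = -2.3759
Critical value: t_{0.025,17} = ±2.110
p-value ≈ 0.0295
Decision: reject H₀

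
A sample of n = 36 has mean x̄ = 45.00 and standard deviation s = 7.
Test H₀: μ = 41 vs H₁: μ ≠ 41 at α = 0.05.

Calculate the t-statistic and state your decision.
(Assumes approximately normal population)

Answer: t = 3.4285, reject H₀

Derivation:
df = n - 1 = 35
SE = s/√n = 7/√36 = 1.1667
t = (x̄ - μ₀)/SE = (45.00 - 41)/1.1667 = 3.4285
Critical value: t_{0.025,35} = ±2.030
p-value ≈ 0.0016
Decision: reject H₀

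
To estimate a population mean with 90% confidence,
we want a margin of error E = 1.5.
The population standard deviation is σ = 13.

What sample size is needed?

z_0.05 = 1.645
n = (z×σ/E)² = (1.645×13/1.5)²
n = 203.2525
Round up: n = 204

Answer: n = 204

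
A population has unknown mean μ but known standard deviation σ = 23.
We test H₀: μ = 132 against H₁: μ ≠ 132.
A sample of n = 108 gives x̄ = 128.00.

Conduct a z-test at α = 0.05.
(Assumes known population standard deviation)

Standard error: SE = σ/√n = 23/√108 = 2.2132
z-statistic: z = (x̄ - μ₀)/SE = (128.00 - 132)/2.2132 = -1.8073
Critical value: ±1.960
p-value = 0.0707
Decision: fail to reject H₀

Answer: z = -1.8073, fail to reject H₀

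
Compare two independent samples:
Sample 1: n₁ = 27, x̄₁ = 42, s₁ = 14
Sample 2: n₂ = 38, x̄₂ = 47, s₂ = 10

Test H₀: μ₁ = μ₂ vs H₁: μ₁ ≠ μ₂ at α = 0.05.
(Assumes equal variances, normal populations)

Answer: t = -1.6812, fail to reject H₀

Derivation:
Pooled variance: s²_p = [26×14² + 37×10²]/(63) = 139.6190
s_p = 11.8160
SE = s_p×√(1/n₁ + 1/n₂) = 11.8160×√(1/27 + 1/38) = 2.9741
t = (x̄₁ - x̄₂)/SE = (42 - 47)/2.9741 = -1.6812
df = 63, t-critical = ±1.998
Decision: fail to reject H₀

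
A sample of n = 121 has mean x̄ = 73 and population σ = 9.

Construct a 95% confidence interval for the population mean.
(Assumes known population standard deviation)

Answer: (71.3963, 74.6037)

Derivation:
Confidence level: 95%, α = 0.05
z_0.025 = 1.960
SE = σ/√n = 9/√121 = 0.8182
Margin of error = 1.960 × 0.8182 = 1.6037
CI: x̄ ± margin = 73 ± 1.6037
CI: (71.3963, 74.6037)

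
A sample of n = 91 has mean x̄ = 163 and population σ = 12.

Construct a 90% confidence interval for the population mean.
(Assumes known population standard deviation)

Confidence level: 90%, α = 0.1
z_0.05 = 1.645
SE = σ/√n = 12/√91 = 1.2579
Margin of error = 1.645 × 1.2579 = 2.0692
CI: x̄ ± margin = 163 ± 2.0692
CI: (160.9308, 165.0692)

Answer: (160.9308, 165.0692)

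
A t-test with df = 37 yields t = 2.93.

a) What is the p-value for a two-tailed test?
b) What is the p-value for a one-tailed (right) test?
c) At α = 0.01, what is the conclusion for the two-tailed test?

Answer: a) 0.0058, b) 0.0029, c) reject H₀

Derivation:
Using t-distribution with df = 37:
a) Two-tailed: p = 2×P(T > 2.93) = 0.0058
b) One-tailed: p = P(T > 2.93) = 0.0029
c) 0.0058 < 0.01, reject H₀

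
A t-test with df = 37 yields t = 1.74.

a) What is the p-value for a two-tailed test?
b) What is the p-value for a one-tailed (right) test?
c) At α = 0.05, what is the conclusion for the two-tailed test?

Using t-distribution with df = 37:
a) Two-tailed: p = 2×P(T > 1.74) = 0.0902
b) One-tailed: p = P(T > 1.74) = 0.0451
c) 0.0902 ≥ 0.05, fail to reject H₀

Answer: a) 0.0902, b) 0.0451, c) fail to reject H₀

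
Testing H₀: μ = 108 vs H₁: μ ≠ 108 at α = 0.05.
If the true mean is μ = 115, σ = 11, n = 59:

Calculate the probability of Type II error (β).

Answer: β ≈ 0.0017

Derivation:
SE = σ/√n = 11/√59 = 1.4321
Critical values: μ₀ ± z_0.025×SE = 108 ± 1.960×1.4321
Acceptance region: (105.1931, 110.8069)
Under H₁ (μ = 115): z_high = (110.8069 - 115)/1.4321 = -2.9279, z_low = (105.1931 - 115)/1.4321 = -6.8479
β = P(not reject | H₁) = Φ(-2.9279) - Φ(-6.8479) ≈ 0.0017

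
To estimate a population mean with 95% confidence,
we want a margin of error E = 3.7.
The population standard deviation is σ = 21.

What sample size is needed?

z_0.025 = 1.960
n = (z×σ/E)² = (1.960×21/3.7)²
n = 123.7506
Round up: n = 124

Answer: n = 124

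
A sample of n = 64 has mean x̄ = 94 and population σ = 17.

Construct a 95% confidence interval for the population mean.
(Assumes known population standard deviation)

Confidence level: 95%, α = 0.05
z_0.025 = 1.960
SE = σ/√n = 17/√64 = 2.1250
Margin of error = 1.960 × 2.1250 = 4.1650
CI: x̄ ± margin = 94 ± 4.1650
CI: (89.8350, 98.1650)

Answer: (89.8350, 98.1650)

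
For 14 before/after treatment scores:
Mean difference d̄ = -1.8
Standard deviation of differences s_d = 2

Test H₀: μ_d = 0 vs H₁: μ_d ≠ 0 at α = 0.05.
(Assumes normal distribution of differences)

Answer: t = -3.3676, reject H₀

Derivation:
df = n - 1 = 13
SE = s_d/√n = 2/√14 = 0.5345
t = d̄/SE = -1.8/0.5345 = -3.3676
Critical value: t_{0.025,13} = ±2.160
p-value ≈ 0.0050
Decision: reject H₀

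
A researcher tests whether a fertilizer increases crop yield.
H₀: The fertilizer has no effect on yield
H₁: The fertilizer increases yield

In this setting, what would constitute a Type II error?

Answer: Failing to recommend an effective fertilizer

Derivation:
Type I error: rejecting H₀ when it is actually true (false positive).
Type II error: failing to reject H₀ when H₁ is actually true (false negative).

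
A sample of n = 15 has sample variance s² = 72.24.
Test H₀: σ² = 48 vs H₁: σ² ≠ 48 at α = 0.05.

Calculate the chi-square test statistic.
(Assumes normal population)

Answer: χ² = 21.0700, fail to reject H₀

Derivation:
df = n - 1 = 14
χ² = (n-1)s²/σ₀² = 14×72.24/48 = 21.0700
Critical values: χ²_{0.975,14} = 5.629, χ²_{0.025,14} = 26.119
Rejection region: χ² < 5.629 or χ² > 26.119
Decision: fail to reject H₀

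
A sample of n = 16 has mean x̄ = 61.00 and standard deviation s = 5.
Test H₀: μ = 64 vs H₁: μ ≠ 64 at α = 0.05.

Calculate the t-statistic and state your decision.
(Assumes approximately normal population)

df = n - 1 = 15
SE = s/√n = 5/√16 = 1.2500
t = (x̄ - μ₀)/SE = (61.00 - 64)/1.2500 = -2.4000
Critical value: t_{0.025,15} = ±2.131
p-value ≈ 0.0298
Decision: reject H₀

Answer: t = -2.4000, reject H₀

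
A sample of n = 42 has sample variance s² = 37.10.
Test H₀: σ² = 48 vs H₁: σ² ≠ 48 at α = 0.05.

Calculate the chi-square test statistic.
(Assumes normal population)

Answer: χ² = 31.6896, fail to reject H₀

Derivation:
df = n - 1 = 41
χ² = (n-1)s²/σ₀² = 41×37.10/48 = 31.6896
Critical values: χ²_{0.975,41} = 25.215, χ²_{0.025,41} = 60.561
Rejection region: χ² < 25.215 or χ² > 60.561
Decision: fail to reject H₀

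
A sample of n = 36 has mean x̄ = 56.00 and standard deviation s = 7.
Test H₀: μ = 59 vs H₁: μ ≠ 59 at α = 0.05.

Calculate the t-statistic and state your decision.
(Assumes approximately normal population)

Answer: t = -2.5714, reject H₀

Derivation:
df = n - 1 = 35
SE = s/√n = 7/√36 = 1.1667
t = (x̄ - μ₀)/SE = (56.00 - 59)/1.1667 = -2.5714
Critical value: t_{0.025,35} = ±2.030
p-value ≈ 0.0145
Decision: reject H₀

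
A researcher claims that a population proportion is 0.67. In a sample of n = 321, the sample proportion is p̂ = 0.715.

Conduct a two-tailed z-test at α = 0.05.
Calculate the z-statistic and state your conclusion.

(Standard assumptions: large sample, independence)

H₀: p = 0.67, H₁: p ≠ 0.67
Standard error: SE = √(p₀(1-p₀)/n) = √(0.67×0.33/321) = 0.026245
z-statistic: z = (p̂ - p₀)/SE = (0.715 - 0.67)/0.026245 = 1.7146
Critical value: z_0.025 = ±1.960
p-value = 0.0864
Decision: fail to reject H₀ at α = 0.05

Answer: z = 1.7146, fail to reject H₀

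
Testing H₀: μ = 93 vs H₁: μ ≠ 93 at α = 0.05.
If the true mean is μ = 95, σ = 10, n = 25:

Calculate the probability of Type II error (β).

Answer: β ≈ 0.8299

Derivation:
SE = σ/√n = 10/√25 = 2.0000
Critical values: μ₀ ± z_0.025×SE = 93 ± 1.960×2.0000
Acceptance region: (89.0800, 96.9200)
Under H₁ (μ = 95): z_high = (96.9200 - 95)/2.0000 = 0.9600, z_low = (89.0800 - 95)/2.0000 = -2.9600
β = P(not reject | H₁) = Φ(0.9600) - Φ(-2.9600) ≈ 0.8299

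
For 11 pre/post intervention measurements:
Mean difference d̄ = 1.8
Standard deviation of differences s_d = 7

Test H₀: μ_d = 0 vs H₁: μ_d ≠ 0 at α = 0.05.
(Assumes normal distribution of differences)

Answer: t = 0.8528, fail to reject H₀

Derivation:
df = n - 1 = 10
SE = s_d/√n = 7/√11 = 2.1106
t = d̄/SE = 1.8/2.1106 = 0.8528
Critical value: t_{0.025,10} = ±2.228
p-value ≈ 0.4137
Decision: fail to reject H₀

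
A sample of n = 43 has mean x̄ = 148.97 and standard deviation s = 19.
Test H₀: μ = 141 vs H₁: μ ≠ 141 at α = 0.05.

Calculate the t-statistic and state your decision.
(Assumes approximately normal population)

Answer: t = 2.7506, reject H₀

Derivation:
df = n - 1 = 42
SE = s/√n = 19/√43 = 2.8975
t = (x̄ - μ₀)/SE = (148.97 - 141)/2.8975 = 2.7506
Critical value: t_{0.025,42} = ±2.018
p-value ≈ 0.0087
Decision: reject H₀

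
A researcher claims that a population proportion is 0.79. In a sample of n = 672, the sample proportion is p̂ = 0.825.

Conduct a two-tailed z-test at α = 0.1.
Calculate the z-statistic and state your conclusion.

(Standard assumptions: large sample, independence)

Answer: z = 2.2276, reject H₀

Derivation:
H₀: p = 0.79, H₁: p ≠ 0.79
Standard error: SE = √(p₀(1-p₀)/n) = √(0.79×0.21/672) = 0.015712
z-statistic: z = (p̂ - p₀)/SE = (0.825 - 0.79)/0.015712 = 2.2276
Critical value: z_0.05 = ±1.645
p-value = 0.0259
Decision: reject H₀ at α = 0.1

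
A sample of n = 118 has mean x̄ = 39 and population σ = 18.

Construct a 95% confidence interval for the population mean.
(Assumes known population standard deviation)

Confidence level: 95%, α = 0.05
z_0.025 = 1.960
SE = σ/√n = 18/√118 = 1.6570
Margin of error = 1.960 × 1.6570 = 3.2477
CI: x̄ ± margin = 39 ± 3.2477
CI: (35.7523, 42.2477)

Answer: (35.7523, 42.2477)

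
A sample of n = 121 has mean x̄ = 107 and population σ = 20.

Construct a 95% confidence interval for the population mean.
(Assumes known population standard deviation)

Answer: (103.4363, 110.5637)

Derivation:
Confidence level: 95%, α = 0.05
z_0.025 = 1.960
SE = σ/√n = 20/√121 = 1.8182
Margin of error = 1.960 × 1.8182 = 3.5637
CI: x̄ ± margin = 107 ± 3.5637
CI: (103.4363, 110.5637)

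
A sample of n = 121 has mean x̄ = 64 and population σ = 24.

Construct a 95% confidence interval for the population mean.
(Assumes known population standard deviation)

Answer: (59.7237, 68.2763)

Derivation:
Confidence level: 95%, α = 0.05
z_0.025 = 1.960
SE = σ/√n = 24/√121 = 2.1818
Margin of error = 1.960 × 2.1818 = 4.2763
CI: x̄ ± margin = 64 ± 4.2763
CI: (59.7237, 68.2763)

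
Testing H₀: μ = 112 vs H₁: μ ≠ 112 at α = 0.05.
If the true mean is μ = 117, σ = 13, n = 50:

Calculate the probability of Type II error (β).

Answer: β ≈ 0.2237

Derivation:
SE = σ/√n = 13/√50 = 1.8385
Critical values: μ₀ ± z_0.025×SE = 112 ± 1.960×1.8385
Acceptance region: (108.3965, 115.6035)
Under H₁ (μ = 117): z_high = (115.6035 - 117)/1.8385 = -0.7596, z_low = (108.3965 - 117)/1.8385 = -4.6796
β = P(not reject | H₁) = Φ(-0.7596) - Φ(-4.6796) ≈ 0.2237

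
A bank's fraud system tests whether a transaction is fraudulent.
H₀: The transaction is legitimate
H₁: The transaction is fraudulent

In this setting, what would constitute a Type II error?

Answer: Allowing a fraudulent transaction to go through

Derivation:
Type I error: rejecting H₀ when it is actually true (false positive).
Type II error: failing to reject H₀ when H₁ is actually true (false negative).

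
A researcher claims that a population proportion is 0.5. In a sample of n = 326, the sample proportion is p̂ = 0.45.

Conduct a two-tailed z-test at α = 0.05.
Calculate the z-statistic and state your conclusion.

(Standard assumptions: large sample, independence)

Answer: z = -1.8056, fail to reject H₀

Derivation:
H₀: p = 0.5, H₁: p ≠ 0.5
Standard error: SE = √(p₀(1-p₀)/n) = √(0.5×0.5/326) = 0.027692
z-statistic: z = (p̂ - p₀)/SE = (0.45 - 0.5)/0.027692 = -1.8056
Critical value: z_0.025 = ±1.960
p-value = 0.0710
Decision: fail to reject H₀ at α = 0.05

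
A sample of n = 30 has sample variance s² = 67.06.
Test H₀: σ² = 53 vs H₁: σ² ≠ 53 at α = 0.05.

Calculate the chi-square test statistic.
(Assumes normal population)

df = n - 1 = 29
χ² = (n-1)s²/σ₀² = 29×67.06/53 = 36.6932
Critical values: χ²_{0.975,29} = 16.047, χ²_{0.025,29} = 45.722
Rejection region: χ² < 16.047 or χ² > 45.722
Decision: fail to reject H₀

Answer: χ² = 36.6932, fail to reject H₀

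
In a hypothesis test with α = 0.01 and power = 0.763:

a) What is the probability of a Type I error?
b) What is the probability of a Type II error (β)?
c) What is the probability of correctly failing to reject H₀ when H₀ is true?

Answer: a) 0.01, b) 0.237, c) 0.99

Derivation:
a) Type I error probability = α = 0.01
b) Power = P(reject H₀ | H₁ true) = 1 - β = 0.763, so Type II error probability = β = 1 - Power = 0.237
c) P(fail to reject H₀ | H₀ true) = 1 - α = 0.99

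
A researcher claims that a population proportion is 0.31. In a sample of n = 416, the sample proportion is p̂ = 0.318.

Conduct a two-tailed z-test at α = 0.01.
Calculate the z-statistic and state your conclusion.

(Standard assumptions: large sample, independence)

H₀: p = 0.31, H₁: p ≠ 0.31
Standard error: SE = √(p₀(1-p₀)/n) = √(0.31×0.69/416) = 0.022676
z-statistic: z = (p̂ - p₀)/SE = (0.318 - 0.31)/0.022676 = 0.3528
Critical value: z_0.005 = ±2.576
p-value = 0.7242
Decision: fail to reject H₀ at α = 0.01

Answer: z = 0.3528, fail to reject H₀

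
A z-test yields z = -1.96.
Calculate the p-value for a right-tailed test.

Answer: p-value ≈ 0.9750

Derivation:
For z = -1.96:
p = P(Z > -1.96) = 1 - Φ(-1.96) = 0.9750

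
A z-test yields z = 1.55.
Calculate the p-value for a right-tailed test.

Answer: p-value ≈ 0.0606

Derivation:
For z = 1.55:
p = P(Z > 1.55) = 1 - Φ(1.55) = 0.0606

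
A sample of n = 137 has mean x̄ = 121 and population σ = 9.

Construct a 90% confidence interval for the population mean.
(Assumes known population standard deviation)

Answer: (119.7352, 122.2648)

Derivation:
Confidence level: 90%, α = 0.1
z_0.05 = 1.645
SE = σ/√n = 9/√137 = 0.7689
Margin of error = 1.645 × 0.7689 = 1.2648
CI: x̄ ± margin = 121 ± 1.2648
CI: (119.7352, 122.2648)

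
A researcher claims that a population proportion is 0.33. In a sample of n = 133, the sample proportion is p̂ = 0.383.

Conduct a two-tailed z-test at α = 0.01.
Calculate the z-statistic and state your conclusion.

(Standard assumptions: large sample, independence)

Answer: z = 1.2999, fail to reject H₀

Derivation:
H₀: p = 0.33, H₁: p ≠ 0.33
Standard error: SE = √(p₀(1-p₀)/n) = √(0.33×0.67/133) = 0.040773
z-statistic: z = (p̂ - p₀)/SE = (0.383 - 0.33)/0.040773 = 1.2999
Critical value: z_0.005 = ±2.576
p-value = 0.1936
Decision: fail to reject H₀ at α = 0.01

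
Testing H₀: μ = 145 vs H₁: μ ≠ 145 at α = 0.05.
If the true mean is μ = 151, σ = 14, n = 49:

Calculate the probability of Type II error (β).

SE = σ/√n = 14/√49 = 2.0000
Critical values: μ₀ ± z_0.025×SE = 145 ± 1.960×2.0000
Acceptance region: (141.0800, 148.9200)
Under H₁ (μ = 151): z_high = (148.9200 - 151)/2.0000 = -1.0400, z_low = (141.0800 - 151)/2.0000 = -4.9600
β = P(not reject | H₁) = Φ(-1.0400) - Φ(-4.9600) ≈ 0.1492

Answer: β ≈ 0.1492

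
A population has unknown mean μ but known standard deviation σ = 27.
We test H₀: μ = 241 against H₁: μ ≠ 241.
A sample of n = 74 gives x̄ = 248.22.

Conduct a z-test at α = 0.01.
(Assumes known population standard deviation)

Answer: z = 2.3003, fail to reject H₀

Derivation:
Standard error: SE = σ/√n = 27/√74 = 3.1387
z-statistic: z = (x̄ - μ₀)/SE = (248.22 - 241)/3.1387 = 2.3003
Critical value: ±2.576
p-value = 0.0214
Decision: fail to reject H₀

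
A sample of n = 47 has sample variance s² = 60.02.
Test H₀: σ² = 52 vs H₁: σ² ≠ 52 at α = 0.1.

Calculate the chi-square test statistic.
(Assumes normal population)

Answer: χ² = 53.0946, fail to reject H₀

Derivation:
df = n - 1 = 46
χ² = (n-1)s²/σ₀² = 46×60.02/52 = 53.0946
Critical values: χ²_{0.95,46} = 31.439, χ²_{0.05,46} = 62.830
Rejection region: χ² < 31.439 or χ² > 62.830
Decision: fail to reject H₀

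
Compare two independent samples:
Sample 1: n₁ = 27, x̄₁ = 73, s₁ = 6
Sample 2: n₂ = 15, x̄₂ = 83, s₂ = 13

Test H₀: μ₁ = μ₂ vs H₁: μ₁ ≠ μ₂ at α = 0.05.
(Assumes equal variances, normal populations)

Answer: t = -3.4178, reject H₀

Derivation:
Pooled variance: s²_p = [26×6² + 14×13²]/(40) = 82.5500
s_p = 9.0857
SE = s_p×√(1/n₁ + 1/n₂) = 9.0857×√(1/27 + 1/15) = 2.9259
t = (x̄₁ - x̄₂)/SE = (73 - 83)/2.9259 = -3.4178
df = 40, t-critical = ±2.021
Decision: reject H₀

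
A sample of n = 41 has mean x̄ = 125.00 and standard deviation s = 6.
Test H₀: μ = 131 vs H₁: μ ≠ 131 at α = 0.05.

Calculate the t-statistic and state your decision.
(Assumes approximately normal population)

Answer: t = -6.4034, reject H₀

Derivation:
df = n - 1 = 40
SE = s/√n = 6/√41 = 0.9370
t = (x̄ - μ₀)/SE = (125.00 - 131)/0.9370 = -6.4034
Critical value: t_{0.025,40} = ±2.021
p-value < 0.0001
Decision: reject H₀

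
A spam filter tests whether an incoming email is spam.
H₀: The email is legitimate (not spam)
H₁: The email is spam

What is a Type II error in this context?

A Type I error (probability α) occurs when we reject a true H₀.
A Type II error (probability β) occurs when we fail to reject a false H₀.

Answer: Letting a spam email through to the inbox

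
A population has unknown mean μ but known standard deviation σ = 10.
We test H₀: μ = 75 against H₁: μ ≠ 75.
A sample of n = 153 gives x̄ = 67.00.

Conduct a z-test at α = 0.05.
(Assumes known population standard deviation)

Answer: z = -9.8949, reject H₀

Derivation:
Standard error: SE = σ/√n = 10/√153 = 0.8085
z-statistic: z = (x̄ - μ₀)/SE = (67.00 - 75)/0.8085 = -9.8949
Critical value: ±1.960
p-value < 0.0001
Decision: reject H₀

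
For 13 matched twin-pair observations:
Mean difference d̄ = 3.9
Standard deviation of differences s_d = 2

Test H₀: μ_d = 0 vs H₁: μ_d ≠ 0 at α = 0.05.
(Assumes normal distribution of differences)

Answer: t = 7.0308, reject H₀

Derivation:
df = n - 1 = 12
SE = s_d/√n = 2/√13 = 0.5547
t = d̄/SE = 3.9/0.5547 = 7.0308
Critical value: t_{0.025,12} = ±2.179
p-value < 0.0001
Decision: reject H₀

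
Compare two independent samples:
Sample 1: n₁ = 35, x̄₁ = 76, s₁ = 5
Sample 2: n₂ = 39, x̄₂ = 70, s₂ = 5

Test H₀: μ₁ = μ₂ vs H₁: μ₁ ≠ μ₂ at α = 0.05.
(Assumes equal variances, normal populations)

Pooled variance: s²_p = [34×5² + 38×5²]/(72) = 25.0000
s_p = 5.0000
SE = s_p×√(1/n₁ + 1/n₂) = 5.0000×√(1/35 + 1/39) = 1.1642
t = (x̄₁ - x̄₂)/SE = (76 - 70)/1.1642 = 5.1538
df = 72, t-critical = ±1.993
Decision: reject H₀

Answer: t = 5.1538, reject H₀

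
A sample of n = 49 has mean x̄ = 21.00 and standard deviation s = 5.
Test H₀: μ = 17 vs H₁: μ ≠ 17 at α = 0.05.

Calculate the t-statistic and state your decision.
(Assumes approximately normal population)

df = n - 1 = 48
SE = s/√n = 5/√49 = 0.7143
t = (x̄ - μ₀)/SE = (21.00 - 17)/0.7143 = 5.5999
Critical value: t_{0.025,48} = ±2.011
p-value < 0.0001
Decision: reject H₀

Answer: t = 5.5999, reject H₀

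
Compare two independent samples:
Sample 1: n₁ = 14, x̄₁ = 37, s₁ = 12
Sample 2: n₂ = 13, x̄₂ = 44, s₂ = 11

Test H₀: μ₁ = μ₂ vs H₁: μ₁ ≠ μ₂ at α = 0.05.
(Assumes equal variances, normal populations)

Pooled variance: s²_p = [13×12² + 12×11²]/(25) = 132.9600
s_p = 11.5308
SE = s_p×√(1/n₁ + 1/n₂) = 11.5308×√(1/14 + 1/13) = 4.4413
t = (x̄₁ - x̄₂)/SE = (37 - 44)/4.4413 = -1.5761
df = 25, t-critical = ±2.060
Decision: fail to reject H₀

Answer: t = -1.5761, fail to reject H₀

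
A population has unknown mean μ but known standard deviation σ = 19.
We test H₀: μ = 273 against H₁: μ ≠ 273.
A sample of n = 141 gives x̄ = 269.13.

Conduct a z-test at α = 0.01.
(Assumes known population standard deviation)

Answer: z = -2.4186, fail to reject H₀

Derivation:
Standard error: SE = σ/√n = 19/√141 = 1.6001
z-statistic: z = (x̄ - μ₀)/SE = (269.13 - 273)/1.6001 = -2.4186
Critical value: ±2.576
p-value = 0.0156
Decision: fail to reject H₀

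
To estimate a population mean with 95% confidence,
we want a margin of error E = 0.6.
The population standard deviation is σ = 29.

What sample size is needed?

Answer: n = 8975

Derivation:
z_0.025 = 1.960
n = (z×σ/E)² = (1.960×29/0.6)²
n = 8974.4044
Round up: n = 8975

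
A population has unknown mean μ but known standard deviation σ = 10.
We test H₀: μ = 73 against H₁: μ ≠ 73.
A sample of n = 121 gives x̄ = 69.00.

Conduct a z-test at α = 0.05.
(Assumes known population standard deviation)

Answer: z = -4.4000, reject H₀

Derivation:
Standard error: SE = σ/√n = 10/√121 = 0.9091
z-statistic: z = (x̄ - μ₀)/SE = (69.00 - 73)/0.9091 = -4.4000
Critical value: ±1.960
p-value < 0.0001
Decision: reject H₀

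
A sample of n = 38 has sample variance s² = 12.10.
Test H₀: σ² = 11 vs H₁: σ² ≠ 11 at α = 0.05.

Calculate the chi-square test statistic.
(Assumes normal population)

df = n - 1 = 37
χ² = (n-1)s²/σ₀² = 37×12.10/11 = 40.7000
Critical values: χ²_{0.975,37} = 22.106, χ²_{0.025,37} = 55.668
Rejection region: χ² < 22.106 or χ² > 55.668
Decision: fail to reject H₀

Answer: χ² = 40.7000, fail to reject H₀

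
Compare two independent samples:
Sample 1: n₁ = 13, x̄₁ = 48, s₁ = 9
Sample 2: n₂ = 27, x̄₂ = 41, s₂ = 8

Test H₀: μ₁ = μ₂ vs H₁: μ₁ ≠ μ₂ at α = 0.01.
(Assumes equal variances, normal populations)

Pooled variance: s²_p = [12×9² + 26×8²]/(38) = 69.3684
s_p = 8.3288
SE = s_p×√(1/n₁ + 1/n₂) = 8.3288×√(1/13 + 1/27) = 2.8116
t = (x̄₁ - x̄₂)/SE = (48 - 41)/2.8116 = 2.4897
df = 38, t-critical = ±2.712
Decision: fail to reject H₀

Answer: t = 2.4897, fail to reject H₀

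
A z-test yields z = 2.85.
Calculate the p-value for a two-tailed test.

Answer: p-value ≈ 0.0044

Derivation:
For z = 2.85:
p = 2×P(Z > |2.85|) = 2×(1 - Φ(2.85)) = 0.0044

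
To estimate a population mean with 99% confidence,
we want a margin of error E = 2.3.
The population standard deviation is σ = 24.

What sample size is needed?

Answer: n = 723

Derivation:
z_0.005 = 2.576
n = (z×σ/E)² = (2.576×24/2.3)²
n = 722.5344
Round up: n = 723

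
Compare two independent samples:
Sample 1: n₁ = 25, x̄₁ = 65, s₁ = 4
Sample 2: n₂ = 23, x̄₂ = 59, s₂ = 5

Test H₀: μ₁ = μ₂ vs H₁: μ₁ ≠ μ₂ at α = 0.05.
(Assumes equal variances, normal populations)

Pooled variance: s²_p = [24×4² + 22×5²]/(46) = 20.3043
s_p = 4.5060
SE = s_p×√(1/n₁ + 1/n₂) = 4.5060×√(1/25 + 1/23) = 1.3019
t = (x̄₁ - x̄₂)/SE = (65 - 59)/1.3019 = 4.6086
df = 46, t-critical = ±2.013
Decision: reject H₀

Answer: t = 4.6086, reject H₀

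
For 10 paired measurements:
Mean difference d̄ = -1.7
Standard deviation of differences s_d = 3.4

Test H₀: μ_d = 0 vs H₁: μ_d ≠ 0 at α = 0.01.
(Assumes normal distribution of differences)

df = n - 1 = 9
SE = s_d/√n = 3.4/√10 = 1.0752
t = d̄/SE = -1.7/1.0752 = -1.5811
Critical value: t_{0.005,9} = ±3.250
p-value ≈ 0.1483
Decision: fail to reject H₀

Answer: t = -1.5811, fail to reject H₀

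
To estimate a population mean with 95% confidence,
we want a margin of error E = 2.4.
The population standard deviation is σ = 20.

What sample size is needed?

Answer: n = 267

Derivation:
z_0.025 = 1.960
n = (z×σ/E)² = (1.960×20/2.4)²
n = 266.7778
Round up: n = 267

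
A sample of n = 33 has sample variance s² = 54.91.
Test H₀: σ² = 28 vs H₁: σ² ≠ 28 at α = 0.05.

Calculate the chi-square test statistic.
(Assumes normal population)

df = n - 1 = 32
χ² = (n-1)s²/σ₀² = 32×54.91/28 = 62.7543
Critical values: χ²_{0.975,32} = 18.291, χ²_{0.025,32} = 49.480
Rejection region: χ² < 18.291 or χ² > 49.480
Decision: reject H₀

Answer: χ² = 62.7543, reject H₀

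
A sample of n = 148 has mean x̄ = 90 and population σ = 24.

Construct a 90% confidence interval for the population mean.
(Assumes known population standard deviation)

Confidence level: 90%, α = 0.1
z_0.05 = 1.645
SE = σ/√n = 24/√148 = 1.9728
Margin of error = 1.645 × 1.9728 = 3.2453
CI: x̄ ± margin = 90 ± 3.2453
CI: (86.7547, 93.2453)

Answer: (86.7547, 93.2453)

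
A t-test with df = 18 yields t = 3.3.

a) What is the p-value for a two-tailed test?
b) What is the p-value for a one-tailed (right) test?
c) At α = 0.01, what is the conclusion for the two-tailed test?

Using t-distribution with df = 18:
a) Two-tailed: p = 2×P(T > 3.3) = 0.0040
b) One-tailed: p = P(T > 3.3) = 0.0020
c) 0.0040 < 0.01, reject H₀

Answer: a) 0.0040, b) 0.0020, c) reject H₀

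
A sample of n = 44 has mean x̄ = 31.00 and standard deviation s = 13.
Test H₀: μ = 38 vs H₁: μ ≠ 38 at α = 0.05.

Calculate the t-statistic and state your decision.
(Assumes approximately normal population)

df = n - 1 = 43
SE = s/√n = 13/√44 = 1.9598
t = (x̄ - μ₀)/SE = (31.00 - 38)/1.9598 = -3.5718
Critical value: t_{0.025,43} = ±2.017
p-value ≈ 0.0009
Decision: reject H₀

Answer: t = -3.5718, reject H₀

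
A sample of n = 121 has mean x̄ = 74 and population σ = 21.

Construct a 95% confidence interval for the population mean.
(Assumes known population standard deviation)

Answer: (70.2582, 77.7418)

Derivation:
Confidence level: 95%, α = 0.05
z_0.025 = 1.960
SE = σ/√n = 21/√121 = 1.9091
Margin of error = 1.960 × 1.9091 = 3.7418
CI: x̄ ± margin = 74 ± 3.7418
CI: (70.2582, 77.7418)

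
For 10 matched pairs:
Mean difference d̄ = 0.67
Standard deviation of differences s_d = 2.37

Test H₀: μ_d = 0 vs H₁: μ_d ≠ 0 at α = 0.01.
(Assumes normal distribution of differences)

df = n - 1 = 9
SE = s_d/√n = 2.37/√10 = 0.7495
t = d̄/SE = 0.67/0.7495 = 0.8939
Critical value: t_{0.005,9} = ±3.250
p-value ≈ 0.3947
Decision: fail to reject H₀

Answer: t = 0.8939, fail to reject H₀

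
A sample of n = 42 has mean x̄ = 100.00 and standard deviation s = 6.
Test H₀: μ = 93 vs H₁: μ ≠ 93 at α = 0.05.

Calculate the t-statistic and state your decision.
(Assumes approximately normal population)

Answer: t = 7.5610, reject H₀

Derivation:
df = n - 1 = 41
SE = s/√n = 6/√42 = 0.9258
t = (x̄ - μ₀)/SE = (100.00 - 93)/0.9258 = 7.5610
Critical value: t_{0.025,41} = ±2.020
p-value < 0.0001
Decision: reject H₀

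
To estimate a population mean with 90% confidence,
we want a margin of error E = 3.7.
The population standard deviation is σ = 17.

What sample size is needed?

Answer: n = 58

Derivation:
z_0.05 = 1.645
n = (z×σ/E)² = (1.645×17/3.7)²
n = 57.1250
Round up: n = 58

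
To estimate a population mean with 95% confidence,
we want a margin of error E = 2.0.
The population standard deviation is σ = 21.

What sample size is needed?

Answer: n = 424

Derivation:
z_0.025 = 1.960
n = (z×σ/E)² = (1.960×21/2.0)²
n = 423.5364
Round up: n = 424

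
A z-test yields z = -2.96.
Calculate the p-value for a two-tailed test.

Answer: p-value ≈ 0.0031

Derivation:
For z = -2.96:
p = 2×P(Z > |-2.96|) = 2×(1 - Φ(2.96)) = 0.0031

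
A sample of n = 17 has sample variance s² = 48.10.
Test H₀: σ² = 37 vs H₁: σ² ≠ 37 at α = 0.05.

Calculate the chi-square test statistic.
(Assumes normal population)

Answer: χ² = 20.8000, fail to reject H₀

Derivation:
df = n - 1 = 16
χ² = (n-1)s²/σ₀² = 16×48.10/37 = 20.8000
Critical values: χ²_{0.975,16} = 6.908, χ²_{0.025,16} = 28.845
Rejection region: χ² < 6.908 or χ² > 28.845
Decision: fail to reject H₀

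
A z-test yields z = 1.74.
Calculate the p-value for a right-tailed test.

For z = 1.74:
p = P(Z > 1.74) = 1 - Φ(1.74) = 0.0409

Answer: p-value ≈ 0.0409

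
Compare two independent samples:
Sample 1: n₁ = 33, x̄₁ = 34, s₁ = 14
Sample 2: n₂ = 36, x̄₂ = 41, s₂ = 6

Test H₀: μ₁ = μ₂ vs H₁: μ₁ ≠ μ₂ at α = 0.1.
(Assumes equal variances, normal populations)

Pooled variance: s²_p = [32×14² + 35×6²]/(67) = 112.4179
s_p = 10.6027
SE = s_p×√(1/n₁ + 1/n₂) = 10.6027×√(1/33 + 1/36) = 2.5552
t = (x̄₁ - x̄₂)/SE = (34 - 41)/2.5552 = -2.7395
df = 67, t-critical = ±1.668
Decision: reject H₀

Answer: t = -2.7395, reject H₀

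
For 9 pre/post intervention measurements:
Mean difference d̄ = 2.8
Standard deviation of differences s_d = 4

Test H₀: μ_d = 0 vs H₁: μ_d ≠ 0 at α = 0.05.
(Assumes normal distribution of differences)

df = n - 1 = 8
SE = s_d/√n = 4/√9 = 1.3333
t = d̄/SE = 2.8/1.3333 = 2.1001
Critical value: t_{0.025,8} = ±2.306
p-value ≈ 0.0689
Decision: fail to reject H₀

Answer: t = 2.1001, fail to reject H₀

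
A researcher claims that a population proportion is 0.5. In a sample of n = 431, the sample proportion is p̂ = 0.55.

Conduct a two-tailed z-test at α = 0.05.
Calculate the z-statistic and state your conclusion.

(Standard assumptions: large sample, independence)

Answer: z = 2.0761, reject H₀

Derivation:
H₀: p = 0.5, H₁: p ≠ 0.5
Standard error: SE = √(p₀(1-p₀)/n) = √(0.5×0.5/431) = 0.024084
z-statistic: z = (p̂ - p₀)/SE = (0.55 - 0.5)/0.024084 = 2.0761
Critical value: z_0.025 = ±1.960
p-value = 0.0379
Decision: reject H₀ at α = 0.05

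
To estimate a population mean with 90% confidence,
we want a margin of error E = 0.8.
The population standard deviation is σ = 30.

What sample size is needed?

z_0.05 = 1.645
n = (z×σ/E)² = (1.645×30/0.8)²
n = 3805.3477
Round up: n = 3806

Answer: n = 3806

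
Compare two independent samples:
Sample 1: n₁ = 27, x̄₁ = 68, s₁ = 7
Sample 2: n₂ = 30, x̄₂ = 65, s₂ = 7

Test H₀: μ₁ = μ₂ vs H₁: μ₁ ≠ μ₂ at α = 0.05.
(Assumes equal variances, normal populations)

Pooled variance: s²_p = [26×7² + 29×7²]/(55) = 49.0000
s_p = 7.0000
SE = s_p×√(1/n₁ + 1/n₂) = 7.0000×√(1/27 + 1/30) = 1.8569
t = (x̄₁ - x̄₂)/SE = (68 - 65)/1.8569 = 1.6156
df = 55, t-critical = ±2.004
Decision: fail to reject H₀

Answer: t = 1.6156, fail to reject H₀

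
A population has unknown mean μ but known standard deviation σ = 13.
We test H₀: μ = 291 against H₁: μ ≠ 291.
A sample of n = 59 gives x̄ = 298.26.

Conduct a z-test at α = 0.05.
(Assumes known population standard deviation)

Answer: z = 4.2895, reject H₀

Derivation:
Standard error: SE = σ/√n = 13/√59 = 1.6925
z-statistic: z = (x̄ - μ₀)/SE = (298.26 - 291)/1.6925 = 4.2895
Critical value: ±1.960
p-value < 0.0001
Decision: reject H₀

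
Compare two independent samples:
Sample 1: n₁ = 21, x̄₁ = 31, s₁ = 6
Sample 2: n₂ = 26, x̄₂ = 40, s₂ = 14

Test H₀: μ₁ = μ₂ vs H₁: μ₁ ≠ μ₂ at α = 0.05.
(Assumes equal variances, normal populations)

Answer: t = -2.7449, reject H₀

Derivation:
Pooled variance: s²_p = [20×6² + 25×14²]/(45) = 124.8889
s_p = 11.1754
SE = s_p×√(1/n₁ + 1/n₂) = 11.1754×√(1/21 + 1/26) = 3.2788
t = (x̄₁ - x̄₂)/SE = (31 - 40)/3.2788 = -2.7449
df = 45, t-critical = ±2.014
Decision: reject H₀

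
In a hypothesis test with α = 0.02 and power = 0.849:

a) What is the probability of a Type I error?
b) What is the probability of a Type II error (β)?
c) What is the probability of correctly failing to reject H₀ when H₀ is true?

Answer: a) 0.02, b) 0.151, c) 0.98

Derivation:
a) Type I error probability = α = 0.02
b) Power = P(reject H₀ | H₁ true) = 1 - β = 0.849, so Type II error probability = β = 1 - Power = 0.151
c) P(fail to reject H₀ | H₀ true) = 1 - α = 0.98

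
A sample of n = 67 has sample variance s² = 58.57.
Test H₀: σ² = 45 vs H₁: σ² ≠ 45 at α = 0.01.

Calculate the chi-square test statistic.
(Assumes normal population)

df = n - 1 = 66
χ² = (n-1)s²/σ₀² = 66×58.57/45 = 85.9027
Critical values: χ²_{0.995,66} = 40.158, χ²_{0.005,66} = 99.330
Rejection region: χ² < 40.158 or χ² > 99.330
Decision: fail to reject H₀

Answer: χ² = 85.9027, fail to reject H₀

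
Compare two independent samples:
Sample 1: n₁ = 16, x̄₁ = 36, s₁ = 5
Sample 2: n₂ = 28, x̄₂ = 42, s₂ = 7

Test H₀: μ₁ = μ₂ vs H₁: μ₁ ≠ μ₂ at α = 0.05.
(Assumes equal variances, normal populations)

Answer: t = -3.0111, reject H₀

Derivation:
Pooled variance: s²_p = [15×5² + 27×7²]/(42) = 40.4286
s_p = 6.3583
SE = s_p×√(1/n₁ + 1/n₂) = 6.3583×√(1/16 + 1/28) = 1.9926
t = (x̄₁ - x̄₂)/SE = (36 - 42)/1.9926 = -3.0111
df = 42, t-critical = ±2.018
Decision: reject H₀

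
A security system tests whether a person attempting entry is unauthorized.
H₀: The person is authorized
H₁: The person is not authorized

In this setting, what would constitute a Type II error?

Answer: Granting entry to an unauthorized person

Derivation:
Type I error: rejecting H₀ when it is actually true (false positive).
Type II error: failing to reject H₀ when H₁ is actually true (false negative).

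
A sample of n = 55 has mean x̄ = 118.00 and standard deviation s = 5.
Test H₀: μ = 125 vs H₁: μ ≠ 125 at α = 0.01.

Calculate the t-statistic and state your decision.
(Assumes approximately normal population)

Answer: t = -10.3827, reject H₀

Derivation:
df = n - 1 = 54
SE = s/√n = 5/√55 = 0.6742
t = (x̄ - μ₀)/SE = (118.00 - 125)/0.6742 = -10.3827
Critical value: t_{0.005,54} = ±2.670
p-value < 0.0001
Decision: reject H₀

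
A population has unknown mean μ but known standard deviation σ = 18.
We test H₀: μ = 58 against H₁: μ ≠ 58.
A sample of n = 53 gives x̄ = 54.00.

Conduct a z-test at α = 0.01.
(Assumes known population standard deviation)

Answer: z = -1.6178, fail to reject H₀

Derivation:
Standard error: SE = σ/√n = 18/√53 = 2.4725
z-statistic: z = (x̄ - μ₀)/SE = (54.00 - 58)/2.4725 = -1.6178
Critical value: ±2.576
p-value = 0.1057
Decision: fail to reject H₀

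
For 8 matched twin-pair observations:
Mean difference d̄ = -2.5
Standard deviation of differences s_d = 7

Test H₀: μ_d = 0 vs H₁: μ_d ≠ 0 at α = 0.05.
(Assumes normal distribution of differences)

df = n - 1 = 7
SE = s_d/√n = 7/√8 = 2.4749
t = d̄/SE = -2.5/2.4749 = -1.0101
Critical value: t_{0.025,7} = ±2.365
p-value ≈ 0.3461
Decision: fail to reject H₀

Answer: t = -1.0101, fail to reject H₀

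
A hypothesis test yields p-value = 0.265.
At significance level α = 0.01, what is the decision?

Compare p-value to α:
0.265 ≥ 0.01
Decision: fail to reject H₀

Answer: fail to reject H₀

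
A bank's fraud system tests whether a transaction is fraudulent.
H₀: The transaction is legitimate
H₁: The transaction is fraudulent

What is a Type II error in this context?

Answer: Allowing a fraudulent transaction to go through

Derivation:
Type I error (α): Rejecting H₀ when H₀ is true
Type II error (β): Failing to reject H₀ when H₁ is true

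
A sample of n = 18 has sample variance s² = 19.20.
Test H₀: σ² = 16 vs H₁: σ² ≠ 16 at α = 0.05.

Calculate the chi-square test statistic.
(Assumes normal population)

Answer: χ² = 20.4000, fail to reject H₀

Derivation:
df = n - 1 = 17
χ² = (n-1)s²/σ₀² = 17×19.20/16 = 20.4000
Critical values: χ²_{0.975,17} = 7.564, χ²_{0.025,17} = 30.191
Rejection region: χ² < 7.564 or χ² > 30.191
Decision: fail to reject H₀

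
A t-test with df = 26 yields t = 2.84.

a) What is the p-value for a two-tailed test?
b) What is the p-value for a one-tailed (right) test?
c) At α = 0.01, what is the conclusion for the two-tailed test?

Answer: a) 0.0086, b) 0.0043, c) reject H₀

Derivation:
Using t-distribution with df = 26:
a) Two-tailed: p = 2×P(T > 2.84) = 0.0086
b) One-tailed: p = P(T > 2.84) = 0.0043
c) 0.0086 < 0.01, reject H₀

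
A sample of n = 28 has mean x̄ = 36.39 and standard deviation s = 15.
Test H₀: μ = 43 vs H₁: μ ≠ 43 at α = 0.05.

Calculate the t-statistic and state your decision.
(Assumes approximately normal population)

df = n - 1 = 27
SE = s/√n = 15/√28 = 2.8347
t = (x̄ - μ₀)/SE = (36.39 - 43)/2.8347 = -2.3318
Critical value: t_{0.025,27} = ±2.052
p-value ≈ 0.0274
Decision: reject H₀

Answer: t = -2.3318, reject H₀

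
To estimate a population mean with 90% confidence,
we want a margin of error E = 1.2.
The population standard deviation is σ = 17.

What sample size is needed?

z_0.05 = 1.645
n = (z×σ/E)² = (1.645×17/1.2)²
n = 543.0842
Round up: n = 544

Answer: n = 544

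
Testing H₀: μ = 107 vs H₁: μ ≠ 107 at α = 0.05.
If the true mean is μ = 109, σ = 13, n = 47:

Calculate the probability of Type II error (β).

Answer: β ≈ 0.8161

Derivation:
SE = σ/√n = 13/√47 = 1.8962
Critical values: μ₀ ± z_0.025×SE = 107 ± 1.960×1.8962
Acceptance region: (103.2834, 110.7166)
Under H₁ (μ = 109): z_high = (110.7166 - 109)/1.8962 = 0.9053, z_low = (103.2834 - 109)/1.8962 = -3.0148
β = P(not reject | H₁) = Φ(0.9053) - Φ(-3.0148) ≈ 0.8161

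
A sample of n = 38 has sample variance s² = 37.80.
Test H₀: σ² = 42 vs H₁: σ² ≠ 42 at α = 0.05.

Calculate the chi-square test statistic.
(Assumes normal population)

df = n - 1 = 37
χ² = (n-1)s²/σ₀² = 37×37.80/42 = 33.3000
Critical values: χ²_{0.975,37} = 22.106, χ²_{0.025,37} = 55.668
Rejection region: χ² < 22.106 or χ² > 55.668
Decision: fail to reject H₀

Answer: χ² = 33.3000, fail to reject H₀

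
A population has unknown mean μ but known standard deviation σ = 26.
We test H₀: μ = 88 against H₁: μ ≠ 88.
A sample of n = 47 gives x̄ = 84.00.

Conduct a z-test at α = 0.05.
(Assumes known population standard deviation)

Standard error: SE = σ/√n = 26/√47 = 3.7925
z-statistic: z = (x̄ - μ₀)/SE = (84.00 - 88)/3.7925 = -1.0547
Critical value: ±1.960
p-value = 0.2916
Decision: fail to reject H₀

Answer: z = -1.0547, fail to reject H₀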